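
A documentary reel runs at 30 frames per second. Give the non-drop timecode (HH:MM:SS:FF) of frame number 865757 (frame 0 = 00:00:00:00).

865757 ÷ 30 = 28858 full seconds, remainder 17 frames.
28858 s = 8 h 0 min 58 s.
Timecode: 08:00:58:17.

08:00:58:17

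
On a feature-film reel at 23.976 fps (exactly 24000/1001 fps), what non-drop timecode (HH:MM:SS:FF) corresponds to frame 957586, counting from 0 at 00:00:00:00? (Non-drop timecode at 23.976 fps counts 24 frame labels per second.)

957586 ÷ 24 = 39899 full seconds, remainder 10 frames.
39899 s = 11 h 4 min 59 s.
Timecode: 11:04:59:10.

11:04:59:10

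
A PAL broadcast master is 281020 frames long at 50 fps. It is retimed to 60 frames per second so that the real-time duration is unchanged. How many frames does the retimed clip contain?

337224 frames

Target frames = source frames × (target rate / source rate) = 281020 × (60)/(50) = 281020 × 6/5 = 337224.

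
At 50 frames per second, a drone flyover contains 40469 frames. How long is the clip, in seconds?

809.38 seconds

Running time = 40469 / (50) = 809.38 s.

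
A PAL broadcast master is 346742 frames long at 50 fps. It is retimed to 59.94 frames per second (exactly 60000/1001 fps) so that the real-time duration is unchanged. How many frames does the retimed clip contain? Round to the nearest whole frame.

Frames at target rate = 346742 × (60000/1001) / (50) = 37826400/91 ≈ 415674.725.
Nearest whole frame: 415675.

415675 frames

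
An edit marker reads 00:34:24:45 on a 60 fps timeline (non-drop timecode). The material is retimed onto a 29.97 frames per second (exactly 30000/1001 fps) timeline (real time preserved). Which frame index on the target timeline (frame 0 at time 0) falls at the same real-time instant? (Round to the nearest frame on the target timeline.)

Source frame index: (0×3600 + 34×60 + 24) × 60 + 45 = 123885.
Real time: 123885 / (60) = 8259/4 s.
Target frame: (8259/4) × (30000/1001) = 61942500/1001 ≈ 61880.619 → 61881.

frame 61881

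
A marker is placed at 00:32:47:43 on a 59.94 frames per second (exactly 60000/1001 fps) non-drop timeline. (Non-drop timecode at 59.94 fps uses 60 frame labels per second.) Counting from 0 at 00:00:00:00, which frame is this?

Total seconds to the label: (0 × 3600 + 32 × 60 + 47) = 1967.
Frame index = 1967 × 60 + 43 = 118063.

118063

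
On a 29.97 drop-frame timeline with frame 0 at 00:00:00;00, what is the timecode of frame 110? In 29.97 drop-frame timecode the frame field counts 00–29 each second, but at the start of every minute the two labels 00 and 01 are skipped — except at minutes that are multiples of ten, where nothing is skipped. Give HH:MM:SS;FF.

Each 10-minute DF block holds 10 × 60 × 30 − 9 × 2 = 17982 frames. 110 ÷ 17982 → 0 full blocks, remainder 110.
Within the partial block the first minute is 1800 frames and each further minute 1798, so 0 further minute boundaries passed. Total skipped labels = 18 × 0 + 2 × 0 = 0.
Non-drop label index = 110 + 0 = 110; at 30 labels/s that is 00:00:03:20, i.e. DF 00:00:03;20.

00:00:03;20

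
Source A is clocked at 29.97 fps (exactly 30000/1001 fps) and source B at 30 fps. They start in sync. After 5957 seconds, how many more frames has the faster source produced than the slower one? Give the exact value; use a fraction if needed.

25530/143 frames

A emits 30000/1001 × 5957 = 25530000/143 frames; B emits 30 × 5957 = 178710.
Difference = 25530/143 frames (≈ 178.5315); B is ahead of A.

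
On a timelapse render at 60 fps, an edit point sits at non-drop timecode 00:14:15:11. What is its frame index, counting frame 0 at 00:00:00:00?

Total seconds to the label: (0 × 3600 + 14 × 60 + 15) = 855.
Frame index = 855 × 60 + 11 = 51311.

51311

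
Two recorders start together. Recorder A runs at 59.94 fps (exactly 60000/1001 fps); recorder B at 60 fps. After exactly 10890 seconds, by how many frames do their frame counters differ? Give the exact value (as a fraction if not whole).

59400/91 frames

A emits 60000/1001 × 10890 = 59400000/91 frames; B emits 60 × 10890 = 653400.
Difference = 59400/91 frames (≈ 652.7473); B is ahead of A.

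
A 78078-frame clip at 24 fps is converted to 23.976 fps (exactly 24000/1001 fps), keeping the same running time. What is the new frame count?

Target frames = source frames × (target rate / source rate) = 78078 × (24000/1001)/(24) = 78078 × 1000/1001 = 78000.

78000 frames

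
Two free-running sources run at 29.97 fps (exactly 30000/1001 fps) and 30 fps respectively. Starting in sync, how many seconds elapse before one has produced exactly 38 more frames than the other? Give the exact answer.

19019/15 seconds

The gap grows by |30 − 30000/1001| = 30/1001 frames per second.
Time for a 38-frame gap: 38 ÷ (30/1001) = 19019/15 s.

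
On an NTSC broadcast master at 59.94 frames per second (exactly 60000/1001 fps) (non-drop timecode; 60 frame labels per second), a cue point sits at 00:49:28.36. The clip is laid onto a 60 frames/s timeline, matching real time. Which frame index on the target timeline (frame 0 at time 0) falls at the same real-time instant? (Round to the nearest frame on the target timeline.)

frame 178294

Source frame index: (0×3600 + 49×60 + 28) × 60 + 36 = 178116.
Real time: 178116 / (60000/1001) = 14857843/5000 s.
Target frame: (14857843/5000) × (60) = 44573529/250 ≈ 178294.116 → 178294.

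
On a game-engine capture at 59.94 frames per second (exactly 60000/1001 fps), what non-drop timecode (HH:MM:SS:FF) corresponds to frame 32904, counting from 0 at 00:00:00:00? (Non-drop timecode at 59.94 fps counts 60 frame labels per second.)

32904 ÷ 60 = 548 full seconds, remainder 24 frames.
548 s = 0 h 9 min 8 s.
Timecode: 00:09:08:24.

00:09:08:24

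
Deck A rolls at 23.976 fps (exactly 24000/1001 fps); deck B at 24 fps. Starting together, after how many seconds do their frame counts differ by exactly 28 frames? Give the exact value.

7007/6 seconds

The gap grows by |24 − 24000/1001| = 24/1001 frames per second.
Time for a 28-frame gap: 28 ÷ (24/1001) = 7007/6 s.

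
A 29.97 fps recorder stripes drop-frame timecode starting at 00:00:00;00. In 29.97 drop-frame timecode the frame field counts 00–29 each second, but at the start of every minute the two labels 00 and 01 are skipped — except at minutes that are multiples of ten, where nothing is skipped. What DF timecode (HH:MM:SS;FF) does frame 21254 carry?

00:11:49;04

Ten DF minutes hold 17982 frames, so frame 21254 lies in block 1 (frames 17982–35963) with 3272 frames into that block.
The block's first minute is 1800 frames and the rest 1798 each; 3272 frames reaches minute 1, so 1 × 18 + 1 × 2 = 20 labels have been skipped so far.
Adding those back, label number 21254 + 20 = 21274 at 30 labels/s is 709 s + 4 f = 0 h 11 min 49 s frame 4, i.e. 00:11:49;04.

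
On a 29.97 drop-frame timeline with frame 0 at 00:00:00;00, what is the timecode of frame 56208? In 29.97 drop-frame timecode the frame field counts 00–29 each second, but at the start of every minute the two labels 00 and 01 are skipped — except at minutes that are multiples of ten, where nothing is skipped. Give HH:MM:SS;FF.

Ten DF minutes hold 17982 frames, so frame 56208 lies in block 3 (frames 53946–71927) with 2262 frames into that block.
The block's first minute is 1800 frames and the rest 1798 each; 2262 frames reaches minute 1, so 3 × 18 + 1 × 2 = 56 labels have been skipped so far.
Adding those back, label number 56208 + 56 = 56264 at 30 labels/s is 1875 s + 14 f = 0 h 31 min 15 s frame 14, i.e. 00:31:15;14.

00:31:15;14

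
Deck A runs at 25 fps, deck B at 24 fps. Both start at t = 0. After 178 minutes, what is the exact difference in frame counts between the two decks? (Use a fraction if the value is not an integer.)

10680 frames

178 min = 10680 s.
A emits 25 × 10680 = 267000 frames; B emits 24 × 10680 = 256320.
Difference = 10680 frames; B is behind A.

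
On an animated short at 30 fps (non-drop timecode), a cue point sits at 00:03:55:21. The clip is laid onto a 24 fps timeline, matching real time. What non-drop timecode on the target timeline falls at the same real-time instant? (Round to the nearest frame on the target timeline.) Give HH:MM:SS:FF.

00:03:55:17

Source frame index: (0×3600 + 3×60 + 55) × 30 + 21 = 7071.
Real time: 7071 / (30) = 2357/10 s.
Target frame: (2357/10) × (24) = 28284/5 ≈ 5656.800 → 5657.
At 24 labels/s: frame 5657 → 00:03:55:17.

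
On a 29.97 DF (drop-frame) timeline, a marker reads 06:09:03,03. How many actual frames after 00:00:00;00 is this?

663627

As if non-drop at 30 labels/s: (6 × 3600 + 9 × 60 + 3) × 30 + 3 = 664293.
Minute boundaries passed: 369; those not divisible by 10: 369 − 36 = 333; dropped labels = 2 × 333 = 666.
Actual frame index = 664293 − 666 = 663627.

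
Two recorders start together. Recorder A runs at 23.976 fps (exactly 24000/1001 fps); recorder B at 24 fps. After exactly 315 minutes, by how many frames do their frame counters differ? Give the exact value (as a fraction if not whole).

64800/143 frames

315 min = 18900 s.
A emits 24000/1001 × 18900 = 64800000/143 frames; B emits 24 × 18900 = 453600.
Difference = 64800/143 frames (≈ 453.1469); B is ahead of A.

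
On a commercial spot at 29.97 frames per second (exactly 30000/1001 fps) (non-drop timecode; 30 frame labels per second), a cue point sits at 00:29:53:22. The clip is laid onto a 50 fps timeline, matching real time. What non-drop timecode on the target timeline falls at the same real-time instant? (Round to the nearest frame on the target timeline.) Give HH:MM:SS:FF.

Source frame index: (0×3600 + 29×60 + 53) × 30 + 22 = 53812.
Real time: 53812 / (30000/1001) = 13466453/7500 s.
Target frame: (13466453/7500) × (50) = 13466453/150 ≈ 89776.353 → 89776.
At 50 labels/s: frame 89776 → 00:29:55:26.

00:29:55:26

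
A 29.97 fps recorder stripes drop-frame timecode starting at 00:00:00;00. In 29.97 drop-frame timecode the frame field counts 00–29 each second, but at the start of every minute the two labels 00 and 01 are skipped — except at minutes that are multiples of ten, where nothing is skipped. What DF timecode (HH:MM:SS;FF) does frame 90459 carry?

Ten DF minutes hold 17982 frames, so frame 90459 lies in block 5 (frames 89910–107891) with 549 frames into that block.
The block's first minute is 1800 frames and the rest 1798 each; 549 frames reaches minute 0, so 5 × 18 + 0 × 2 = 90 labels have been skipped so far.
Adding those back, label number 90459 + 90 = 90549 at 30 labels/s is 3018 s + 9 f = 0 h 50 min 18 s frame 9, i.e. 00:50:18;09.

00:50:18;09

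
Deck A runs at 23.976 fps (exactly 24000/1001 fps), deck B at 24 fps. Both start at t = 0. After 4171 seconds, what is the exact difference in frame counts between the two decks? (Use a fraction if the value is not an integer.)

A emits 24000/1001 × 4171 = 100104000/1001 frames; B emits 24 × 4171 = 100104.
Difference = 100104/1001 frames (≈ 100.0040); B is ahead of A.

100104/1001 frames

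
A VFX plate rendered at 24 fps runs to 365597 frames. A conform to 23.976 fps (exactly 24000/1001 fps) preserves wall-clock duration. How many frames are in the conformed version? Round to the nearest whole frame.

Frames at target rate = 365597 × (24000/1001) / (24) = 365597000/1001 ≈ 365231.768.
Nearest whole frame: 365232.

365232 frames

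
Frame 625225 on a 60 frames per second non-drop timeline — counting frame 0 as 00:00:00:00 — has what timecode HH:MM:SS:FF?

625225 ÷ 60 = 10420 full seconds, remainder 25 frames.
10420 s = 2 h 53 min 40 s.
Timecode: 02:53:40:25.

02:53:40:25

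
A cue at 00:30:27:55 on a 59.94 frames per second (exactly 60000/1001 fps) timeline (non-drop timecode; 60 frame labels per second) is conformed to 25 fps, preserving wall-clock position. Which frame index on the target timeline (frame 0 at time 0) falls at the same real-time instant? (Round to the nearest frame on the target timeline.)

frame 45744

Source frame index: (0×3600 + 30×60 + 27) × 60 + 55 = 109675.
Real time: 109675 / (60000/1001) = 4391387/2400 s.
Target frame: (4391387/2400) × (25) = 4391387/96 ≈ 45743.615 → 45744.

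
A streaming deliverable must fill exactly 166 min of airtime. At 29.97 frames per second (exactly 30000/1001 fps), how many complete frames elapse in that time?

298501 frames

166 min = 9960 s.
Frames = 9960 × 30000/1001 = 298800000/1001 ≈ 298501.4985.
Complete frames: 298501.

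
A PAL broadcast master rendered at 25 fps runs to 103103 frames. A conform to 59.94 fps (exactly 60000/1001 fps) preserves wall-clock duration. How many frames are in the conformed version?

247200 frames

Target frames = source frames × (target rate / source rate) = 103103 × (60000/1001)/(25) = 103103 × 2400/1001 = 247200.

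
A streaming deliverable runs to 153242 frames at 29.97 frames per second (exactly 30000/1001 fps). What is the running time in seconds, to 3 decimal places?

5113.175 seconds

Running time = 153242 × 1001/30000 = 76697621/15000 s ≈ 5113.175 s.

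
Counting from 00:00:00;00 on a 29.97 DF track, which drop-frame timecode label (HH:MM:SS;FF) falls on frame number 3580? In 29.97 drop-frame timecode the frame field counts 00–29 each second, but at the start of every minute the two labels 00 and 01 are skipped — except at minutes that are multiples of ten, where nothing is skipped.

00:01:59;12

Ten DF minutes hold 17982 frames, so frame 3580 lies in block 0 (frames 0–17981) with 3580 frames into that block.
The block's first minute is 1800 frames and the rest 1798 each; 3580 frames reaches minute 1, so 0 × 18 + 1 × 2 = 2 labels have been skipped so far.
Adding those back, label number 3580 + 2 = 3582 at 30 labels/s is 119 s + 12 f = 0 h 1 min 59 s frame 12, i.e. 00:01:59;12.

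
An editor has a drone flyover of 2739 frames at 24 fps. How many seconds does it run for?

Running time = 2739 / (24) = 114.125 s.

114.125 seconds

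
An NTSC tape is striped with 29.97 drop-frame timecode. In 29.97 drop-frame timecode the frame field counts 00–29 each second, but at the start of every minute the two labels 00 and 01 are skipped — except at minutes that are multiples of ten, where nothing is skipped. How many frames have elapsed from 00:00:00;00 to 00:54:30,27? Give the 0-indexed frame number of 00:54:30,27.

98029

Complete 10-minute blocks: 5, each 17982 frames → 89910.
Remaining 4 whole minutes in the current block: 1800 + 3 × 1798 = 7194 frames.
Within the current minute: 30 × 30 + 27 − 2 = 925 (labels ;00/;01 skipped at this minute). Total = 89910 + 7194 + 925 = 98029.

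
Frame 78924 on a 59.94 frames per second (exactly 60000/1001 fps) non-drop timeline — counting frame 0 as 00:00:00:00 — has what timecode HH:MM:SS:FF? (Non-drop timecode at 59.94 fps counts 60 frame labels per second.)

00:21:55:24

78924 ÷ 60 = 1315 full seconds, remainder 24 frames.
1315 s = 0 h 21 min 55 s.
Timecode: 00:21:55:24.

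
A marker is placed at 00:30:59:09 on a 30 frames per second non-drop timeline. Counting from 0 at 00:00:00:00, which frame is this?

Total seconds to the label: (0 × 3600 + 30 × 60 + 59) = 1859.
Frame index = 1859 × 30 + 9 = 55779.

55779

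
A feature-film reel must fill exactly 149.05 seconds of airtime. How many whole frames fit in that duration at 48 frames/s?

Frames = 149.05 × 48 = 35772/5 ≈ 7154.4000.
Complete frames: 7154.

7154 frames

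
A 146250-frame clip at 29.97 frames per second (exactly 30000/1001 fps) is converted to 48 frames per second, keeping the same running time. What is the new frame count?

Target frames = source frames × (target rate / source rate) = 146250 × (48)/(30000/1001) = 146250 × 1001/625 = 234234.

234234 frames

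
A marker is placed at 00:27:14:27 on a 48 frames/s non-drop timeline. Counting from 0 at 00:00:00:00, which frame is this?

Total seconds to the label: (0 × 3600 + 27 × 60 + 14) = 1634.
Frame index = 1634 × 48 + 27 = 78459.

frame 78459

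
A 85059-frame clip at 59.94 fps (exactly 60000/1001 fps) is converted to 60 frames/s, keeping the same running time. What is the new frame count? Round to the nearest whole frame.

85144 frames

Frames at target rate = 85059 × (60) / (60000/1001) = 85144059/1000 ≈ 85144.059.
Nearest whole frame: 85144.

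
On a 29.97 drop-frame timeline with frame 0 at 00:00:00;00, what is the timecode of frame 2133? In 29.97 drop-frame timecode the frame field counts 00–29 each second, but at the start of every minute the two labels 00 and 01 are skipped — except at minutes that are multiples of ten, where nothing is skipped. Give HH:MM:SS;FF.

Each 10-minute DF block holds 10 × 60 × 30 − 9 × 2 = 17982 frames. 2133 ÷ 17982 → 0 full blocks, remainder 2133.
Within the partial block the first minute is 1800 frames and each further minute 1798, so 1 further minute boundary passed. Total skipped labels = 18 × 0 + 2 × 1 = 2.
Non-drop label index = 2133 + 2 = 2135; at 30 labels/s that is 00:01:11:05, i.e. DF 00:01:11;05.

00:01:11;05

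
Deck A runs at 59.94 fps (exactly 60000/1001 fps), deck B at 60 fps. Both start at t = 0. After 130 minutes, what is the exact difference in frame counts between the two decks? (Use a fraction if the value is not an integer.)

36000/77 frames

130 min = 7800 s.
A emits 60000/1001 × 7800 = 36000000/77 frames; B emits 60 × 7800 = 468000.
Difference = 36000/77 frames (≈ 467.5325); B is ahead of A.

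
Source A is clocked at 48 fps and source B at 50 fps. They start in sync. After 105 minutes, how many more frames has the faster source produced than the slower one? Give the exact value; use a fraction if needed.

105 min = 6300 s.
A emits 48 × 6300 = 302400 frames; B emits 50 × 6300 = 315000.
Difference = 12600 frames; B is ahead of A.

12600 frames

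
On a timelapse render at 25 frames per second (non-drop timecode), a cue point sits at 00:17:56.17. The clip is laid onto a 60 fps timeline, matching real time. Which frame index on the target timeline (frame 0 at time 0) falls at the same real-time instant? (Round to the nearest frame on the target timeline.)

frame 64601

Source frame index: (0×3600 + 17×60 + 56) × 25 + 17 = 26917.
Real time: 26917 / (25) = 26917/25 s.
Target frame: (26917/25) × (60) = 323004/5 ≈ 64600.800 → 64601.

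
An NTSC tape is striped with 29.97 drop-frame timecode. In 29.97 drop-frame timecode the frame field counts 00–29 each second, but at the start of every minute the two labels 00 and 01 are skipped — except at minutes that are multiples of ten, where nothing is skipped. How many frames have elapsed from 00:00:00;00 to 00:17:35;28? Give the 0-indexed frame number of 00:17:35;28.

31646

Complete 10-minute blocks: 1, each 17982 frames → 17982.
Remaining 7 whole minutes in the current block: 1800 + 6 × 1798 = 12588 frames.
Within the current minute: 35 × 30 + 28 − 2 = 1076 (labels ;00/;01 skipped at this minute). Total = 17982 + 12588 + 1076 = 31646.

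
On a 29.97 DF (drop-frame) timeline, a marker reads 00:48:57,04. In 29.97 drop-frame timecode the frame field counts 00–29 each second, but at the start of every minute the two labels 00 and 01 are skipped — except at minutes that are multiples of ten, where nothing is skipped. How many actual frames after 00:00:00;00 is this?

88026

As if non-drop at 30 labels/s: (0 × 3600 + 48 × 60 + 57) × 30 + 4 = 88114.
Minute boundaries passed: 48; those not divisible by 10: 48 − 4 = 44; dropped labels = 2 × 44 = 88.
Actual frame index = 88114 − 88 = 88026.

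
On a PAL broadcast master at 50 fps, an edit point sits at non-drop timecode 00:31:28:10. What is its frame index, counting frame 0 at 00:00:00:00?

94410

Total seconds to the label: (0 × 3600 + 31 × 60 + 28) = 1888.
Frame index = 1888 × 50 + 10 = 94410.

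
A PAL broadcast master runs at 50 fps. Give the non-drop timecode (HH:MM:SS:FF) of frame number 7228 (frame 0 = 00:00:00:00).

7228 ÷ 50 = 144 full seconds, remainder 28 frames.
144 s = 0 h 2 min 24 s.
Timecode: 00:02:24:28.

00:02:24:28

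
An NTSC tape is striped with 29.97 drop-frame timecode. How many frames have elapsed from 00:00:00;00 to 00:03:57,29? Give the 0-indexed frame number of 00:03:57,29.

7133

As if non-drop at 30 labels/s: (0 × 3600 + 3 × 60 + 57) × 30 + 29 = 7139.
Minute boundaries passed: 3; those not divisible by 10: 3 − 0 = 3; dropped labels = 2 × 3 = 6.
Actual frame index = 7139 − 6 = 7133.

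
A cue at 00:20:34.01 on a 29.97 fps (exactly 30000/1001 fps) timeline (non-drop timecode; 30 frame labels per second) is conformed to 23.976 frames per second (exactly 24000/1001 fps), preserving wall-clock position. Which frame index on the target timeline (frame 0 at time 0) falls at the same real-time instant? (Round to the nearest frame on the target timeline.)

frame 29617

Source frame index: (0×3600 + 20×60 + 34) × 30 + 1 = 37021.
Real time: 37021 / (30000/1001) = 37058021/30000 s.
Target frame: (37058021/30000) × (24000/1001) = 148084/5 ≈ 29616.800 → 29617.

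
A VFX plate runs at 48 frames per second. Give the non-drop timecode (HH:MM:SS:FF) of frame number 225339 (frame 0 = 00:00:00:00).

01:18:14:27

225339 ÷ 48 = 4694 full seconds, remainder 27 frames.
4694 s = 1 h 18 min 14 s.
Timecode: 01:18:14:27.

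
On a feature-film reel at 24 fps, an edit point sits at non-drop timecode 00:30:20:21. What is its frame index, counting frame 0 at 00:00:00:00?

Total seconds to the label: (0 × 3600 + 30 × 60 + 20) = 1820.
Frame index = 1820 × 24 + 21 = 43701.

43701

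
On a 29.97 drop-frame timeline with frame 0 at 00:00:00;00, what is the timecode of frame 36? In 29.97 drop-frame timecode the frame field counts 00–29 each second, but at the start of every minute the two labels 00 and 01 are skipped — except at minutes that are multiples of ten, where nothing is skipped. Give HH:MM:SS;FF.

00:00:01;06

Ten DF minutes hold 17982 frames, so frame 36 lies in block 0 (frames 0–17981) with 36 frames into that block.
The block's first minute is 1800 frames and the rest 1798 each; 36 frames reaches minute 0, so 0 × 18 + 0 × 2 = 0 labels have been skipped so far.
Adding those back, label number 36 + 0 = 36 at 30 labels/s is 1 s + 6 f = 0 h 0 min 1 s frame 6, i.e. 00:00:01;06.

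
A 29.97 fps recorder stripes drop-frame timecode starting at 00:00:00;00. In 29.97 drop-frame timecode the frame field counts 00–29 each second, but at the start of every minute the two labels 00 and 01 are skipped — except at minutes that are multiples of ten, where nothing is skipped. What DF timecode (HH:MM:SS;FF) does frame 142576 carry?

Ten DF minutes hold 17982 frames, so frame 142576 lies in block 7 (frames 125874–143855) with 16702 frames into that block.
The block's first minute is 1800 frames and the rest 1798 each; 16702 frames reaches minute 9, so 7 × 18 + 9 × 2 = 144 labels have been skipped so far.
Adding those back, label number 142576 + 144 = 142720 at 30 labels/s is 4757 s + 10 f = 1 h 19 min 17 s frame 10, i.e. 01:19:17;10.

01:19:17;10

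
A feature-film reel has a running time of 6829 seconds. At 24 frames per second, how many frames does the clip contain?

Frames = 6829 × 24 = 163896.

163896 frames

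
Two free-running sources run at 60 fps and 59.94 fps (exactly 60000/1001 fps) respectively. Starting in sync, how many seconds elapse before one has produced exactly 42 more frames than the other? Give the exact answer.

700.7 seconds

The gap grows by |60000/1001 − 60| = 60/1001 frames per second.
Time for a 42-frame gap: 42 ÷ (60/1001) = 700.7 s.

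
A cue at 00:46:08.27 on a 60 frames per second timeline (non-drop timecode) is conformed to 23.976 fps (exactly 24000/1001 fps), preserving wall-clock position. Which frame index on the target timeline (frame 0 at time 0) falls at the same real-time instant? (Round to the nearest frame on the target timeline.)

frame 66376

Source frame index: (0×3600 + 46×60 + 8) × 60 + 27 = 166107.
Real time: 166107 / (60) = 55369/20 s.
Target frame: (55369/20) × (24000/1001) = 66442800/1001 ≈ 66376.424 → 66376.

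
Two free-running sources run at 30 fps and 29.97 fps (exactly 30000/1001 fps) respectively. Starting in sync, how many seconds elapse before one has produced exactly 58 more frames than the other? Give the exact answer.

29029/15 seconds

The gap grows by |30000/1001 − 30| = 30/1001 frames per second.
Time for a 58-frame gap: 58 ÷ (30/1001) = 29029/15 s.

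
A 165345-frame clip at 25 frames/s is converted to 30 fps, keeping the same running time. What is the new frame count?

Target frames = source frames × (target rate / source rate) = 165345 × (30)/(25) = 165345 × 6/5 = 198414.

198414 frames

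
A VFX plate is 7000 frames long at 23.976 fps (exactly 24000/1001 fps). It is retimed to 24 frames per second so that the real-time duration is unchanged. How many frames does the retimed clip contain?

7007 frames

Target frames = source frames × (target rate / source rate) = 7000 × (24)/(24000/1001) = 7000 × 1001/1000 = 7007.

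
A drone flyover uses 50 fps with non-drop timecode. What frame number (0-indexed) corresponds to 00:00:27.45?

frame 1395

Total seconds to the label: (0 × 3600 + 0 × 60 + 27) = 27.
Frame index = 27 × 50 + 45 = 1395.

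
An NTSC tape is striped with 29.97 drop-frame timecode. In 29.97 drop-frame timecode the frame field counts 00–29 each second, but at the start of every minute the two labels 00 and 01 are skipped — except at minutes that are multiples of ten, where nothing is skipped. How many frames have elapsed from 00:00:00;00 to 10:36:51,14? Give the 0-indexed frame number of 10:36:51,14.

As if non-drop at 30 labels/s: (10 × 3600 + 36 × 60 + 51) × 30 + 14 = 1146344.
Minute boundaries passed: 636; those not divisible by 10: 636 − 63 = 573; dropped labels = 2 × 573 = 1146.
Actual frame index = 1146344 − 1146 = 1145198.

1145198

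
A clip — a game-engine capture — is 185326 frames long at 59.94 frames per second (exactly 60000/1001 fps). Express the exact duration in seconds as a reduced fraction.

Running time = 185326 ÷ (60000/1001) = 185326 × 1001/60000 = 92755663/30000 s.

92755663/30000 seconds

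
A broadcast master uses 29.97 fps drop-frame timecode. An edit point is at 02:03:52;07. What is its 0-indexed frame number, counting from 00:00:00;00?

222745

Complete 10-minute blocks: 12, each 17982 frames → 215784.
Remaining 3 whole minutes in the current block: 1800 + 2 × 1798 = 5396 frames.
Within the current minute: 52 × 30 + 7 − 2 = 1565 (labels ;00/;01 skipped at this minute). Total = 215784 + 5396 + 1565 = 222745.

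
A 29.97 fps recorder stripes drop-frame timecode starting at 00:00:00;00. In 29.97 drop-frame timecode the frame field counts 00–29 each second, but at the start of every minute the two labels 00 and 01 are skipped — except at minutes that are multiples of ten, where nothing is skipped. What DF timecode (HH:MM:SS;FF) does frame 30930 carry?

00:17:12;02

Each 10-minute DF block holds 10 × 60 × 30 − 9 × 2 = 17982 frames. 30930 ÷ 17982 → 1 full block, remainder 12948.
Within the partial block the first minute is 1800 frames and each further minute 1798, so 7 further minute boundaries passed. Total skipped labels = 18 × 1 + 2 × 7 = 32.
Non-drop label index = 30930 + 32 = 30962; at 30 labels/s that is 00:17:12:02, i.e. DF 00:17:12;02.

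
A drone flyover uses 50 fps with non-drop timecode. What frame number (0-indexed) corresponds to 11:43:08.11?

Total seconds to the label: (11 × 3600 + 43 × 60 + 8) = 42188.
Frame index = 42188 × 50 + 11 = 2109411.

2109411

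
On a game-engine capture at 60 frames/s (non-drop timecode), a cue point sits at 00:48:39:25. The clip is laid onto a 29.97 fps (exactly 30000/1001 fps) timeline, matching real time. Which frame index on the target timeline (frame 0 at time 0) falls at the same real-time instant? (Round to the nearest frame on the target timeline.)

frame 87495

Source frame index: (0×3600 + 48×60 + 39) × 60 + 25 = 175165.
Real time: 175165 / (60) = 35033/12 s.
Target frame: (35033/12) × (30000/1001) = 87582500/1001 ≈ 87495.005 → 87495.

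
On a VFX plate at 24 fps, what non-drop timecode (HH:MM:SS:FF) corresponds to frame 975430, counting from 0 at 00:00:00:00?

11:17:22:22

975430 ÷ 24 = 40642 full seconds, remainder 22 frames.
40642 s = 11 h 17 min 22 s.
Timecode: 11:17:22:22.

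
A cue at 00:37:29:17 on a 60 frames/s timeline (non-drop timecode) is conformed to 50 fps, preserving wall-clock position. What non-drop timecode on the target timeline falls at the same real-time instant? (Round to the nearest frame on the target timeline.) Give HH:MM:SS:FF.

00:37:29:14

Source frame index: (0×3600 + 37×60 + 29) × 60 + 17 = 134957.
Real time: 134957 / (60) = 134957/60 s.
Target frame: (134957/60) × (50) = 674785/6 ≈ 112464.167 → 112464.
At 50 labels/s: frame 112464 → 00:37:29:14.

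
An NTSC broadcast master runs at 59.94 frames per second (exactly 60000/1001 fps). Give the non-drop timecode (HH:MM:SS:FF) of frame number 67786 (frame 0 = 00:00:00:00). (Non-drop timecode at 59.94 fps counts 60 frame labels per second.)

00:18:49:46

67786 ÷ 60 = 1129 full seconds, remainder 46 frames.
1129 s = 0 h 18 min 49 s.
Timecode: 00:18:49:46.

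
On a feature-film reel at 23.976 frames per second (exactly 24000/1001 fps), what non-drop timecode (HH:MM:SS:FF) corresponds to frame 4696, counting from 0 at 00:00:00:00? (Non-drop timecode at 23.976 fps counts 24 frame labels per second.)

4696 ÷ 24 = 195 full seconds, remainder 16 frames.
195 s = 0 h 3 min 15 s.
Timecode: 00:03:15:16.

00:03:15:16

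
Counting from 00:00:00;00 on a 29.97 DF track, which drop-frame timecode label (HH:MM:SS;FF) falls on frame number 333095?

Ten DF minutes hold 17982 frames, so frame 333095 lies in block 18 (frames 323676–341657) with 9419 frames into that block.
The block's first minute is 1800 frames and the rest 1798 each; 9419 frames reaches minute 5, so 18 × 18 + 5 × 2 = 334 labels have been skipped so far.
Adding those back, label number 333095 + 334 = 333429 at 30 labels/s is 11114 s + 9 f = 3 h 5 min 14 s frame 9, i.e. 03:05:14;09.

03:05:14;09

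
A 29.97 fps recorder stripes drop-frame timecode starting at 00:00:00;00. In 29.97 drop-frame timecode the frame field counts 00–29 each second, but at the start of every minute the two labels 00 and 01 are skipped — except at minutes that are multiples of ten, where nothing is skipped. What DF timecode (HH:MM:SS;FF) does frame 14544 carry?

Ten DF minutes hold 17982 frames, so frame 14544 lies in block 0 (frames 0–17981) with 14544 frames into that block.
The block's first minute is 1800 frames and the rest 1798 each; 14544 frames reaches minute 8, so 0 × 18 + 8 × 2 = 16 labels have been skipped so far.
Adding those back, label number 14544 + 16 = 14560 at 30 labels/s is 485 s + 10 f = 0 h 8 min 5 s frame 10, i.e. 00:08:05;10.

00:08:05;10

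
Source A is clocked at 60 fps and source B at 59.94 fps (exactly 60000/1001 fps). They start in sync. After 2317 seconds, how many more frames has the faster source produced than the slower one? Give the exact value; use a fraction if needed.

A emits 60 × 2317 = 139020 frames; B emits 60000/1001 × 2317 = 19860000/143.
Difference = 19860/143 frames (≈ 138.8811); B is behind A.

19860/143 frames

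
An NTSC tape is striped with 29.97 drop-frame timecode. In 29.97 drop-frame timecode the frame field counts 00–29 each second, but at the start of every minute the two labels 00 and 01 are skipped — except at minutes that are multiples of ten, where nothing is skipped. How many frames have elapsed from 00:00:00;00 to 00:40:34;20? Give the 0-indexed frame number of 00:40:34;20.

72968

Complete 10-minute blocks: 4, each 17982 frames → 71928.
Remaining 0 whole minutes in the current block: 0 frames.
Within the current minute: 34 × 30 + 20 = 1040. Total = 71928 + 0 + 1040 = 72968.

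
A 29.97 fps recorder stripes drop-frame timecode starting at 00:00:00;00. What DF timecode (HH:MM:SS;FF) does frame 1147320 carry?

Ten DF minutes hold 17982 frames, so frame 1147320 lies in block 63 (frames 1132866–1150847) with 14454 frames into that block.
The block's first minute is 1800 frames and the rest 1798 each; 14454 frames reaches minute 8, so 63 × 18 + 8 × 2 = 1150 labels have been skipped so far.
Adding those back, label number 1147320 + 1150 = 1148470 at 30 labels/s is 38282 s + 10 f = 10 h 38 min 2 s frame 10, i.e. 10:38:02;10.

10:38:02;10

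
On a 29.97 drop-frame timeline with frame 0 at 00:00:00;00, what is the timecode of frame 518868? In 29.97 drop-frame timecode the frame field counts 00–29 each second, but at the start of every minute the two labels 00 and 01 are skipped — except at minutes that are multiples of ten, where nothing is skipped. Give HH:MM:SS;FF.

04:48:32;28

Each 10-minute DF block holds 10 × 60 × 30 − 9 × 2 = 17982 frames. 518868 ÷ 17982 → 28 full blocks, remainder 15372.
Within the partial block the first minute is 1800 frames and each further minute 1798, so 8 further minute boundaries passed. Total skipped labels = 18 × 28 + 2 × 8 = 520.
Non-drop label index = 518868 + 520 = 519388; at 30 labels/s that is 04:48:32:28, i.e. DF 04:48:32;28.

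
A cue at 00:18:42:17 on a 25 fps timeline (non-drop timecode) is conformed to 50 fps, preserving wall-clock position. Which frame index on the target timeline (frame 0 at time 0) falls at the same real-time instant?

Source frame index: (0×3600 + 18×60 + 42) × 25 + 17 = 28067.
Real time: 28067 / (25) = 28067/25 s.
Target frame: (28067/25) × (50) = 56134.

frame 56134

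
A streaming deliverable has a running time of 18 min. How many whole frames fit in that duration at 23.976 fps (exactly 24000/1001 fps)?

25894 frames

18 min = 1080 s.
Frames = 1080 × 24000/1001 = 25920000/1001 ≈ 25894.1059.
Complete frames: 25894.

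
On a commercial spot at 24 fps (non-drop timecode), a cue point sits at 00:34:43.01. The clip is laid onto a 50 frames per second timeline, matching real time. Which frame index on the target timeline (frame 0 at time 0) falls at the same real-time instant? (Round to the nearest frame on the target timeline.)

frame 104152

Source frame index: (0×3600 + 34×60 + 43) × 24 + 1 = 49993.
Real time: 49993 / (24) = 49993/24 s.
Target frame: (49993/24) × (50) = 1249825/12 ≈ 104152.083 → 104152.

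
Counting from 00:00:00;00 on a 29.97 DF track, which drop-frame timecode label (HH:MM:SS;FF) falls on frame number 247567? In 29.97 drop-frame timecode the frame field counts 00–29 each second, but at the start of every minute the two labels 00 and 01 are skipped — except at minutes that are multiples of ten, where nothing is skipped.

Ten DF minutes hold 17982 frames, so frame 247567 lies in block 13 (frames 233766–251747) with 13801 frames into that block.
The block's first minute is 1800 frames and the rest 1798 each; 13801 frames reaches minute 7, so 13 × 18 + 7 × 2 = 248 labels have been skipped so far.
Adding those back, label number 247567 + 248 = 247815 at 30 labels/s is 8260 s + 15 f = 2 h 17 min 40 s frame 15, i.e. 02:17:40;15.

02:17:40;15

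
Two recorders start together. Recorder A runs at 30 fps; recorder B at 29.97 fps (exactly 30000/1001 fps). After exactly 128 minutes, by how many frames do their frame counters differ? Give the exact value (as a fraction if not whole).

128 min = 7680 s.
A emits 30 × 7680 = 230400 frames; B emits 30000/1001 × 7680 = 230400000/1001.
Difference = 230400/1001 frames (≈ 230.1698); B is behind A.

230400/1001 frames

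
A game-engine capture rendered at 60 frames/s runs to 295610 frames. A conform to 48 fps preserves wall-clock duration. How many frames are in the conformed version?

236488 frames

Target frames = source frames × (target rate / source rate) = 295610 × (48)/(60) = 295610 × 4/5 = 236488.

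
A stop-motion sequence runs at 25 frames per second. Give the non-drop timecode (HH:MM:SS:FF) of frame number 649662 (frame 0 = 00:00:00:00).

649662 ÷ 25 = 25986 full seconds, remainder 12 frames.
25986 s = 7 h 13 min 6 s.
Timecode: 07:13:06:12.

07:13:06:12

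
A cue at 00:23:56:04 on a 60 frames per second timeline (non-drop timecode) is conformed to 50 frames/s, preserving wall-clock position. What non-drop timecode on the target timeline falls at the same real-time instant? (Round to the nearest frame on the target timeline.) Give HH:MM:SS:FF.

00:23:56:03

Source frame index: (0×3600 + 23×60 + 56) × 60 + 4 = 86164.
Real time: 86164 / (60) = 21541/15 s.
Target frame: (21541/15) × (50) = 215410/3 ≈ 71803.333 → 71803.
At 50 labels/s: frame 71803 → 00:23:56:03.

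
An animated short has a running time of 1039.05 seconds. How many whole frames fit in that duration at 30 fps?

31171 frames

Frames = 1039.05 × 30 = 62343/2 ≈ 31171.5000.
Complete frames: 31171.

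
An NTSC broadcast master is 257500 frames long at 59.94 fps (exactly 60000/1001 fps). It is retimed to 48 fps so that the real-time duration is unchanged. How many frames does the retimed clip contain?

Target frames = source frames × (target rate / source rate) = 257500 × (48)/(60000/1001) = 257500 × 1001/1250 = 206206.

206206 frames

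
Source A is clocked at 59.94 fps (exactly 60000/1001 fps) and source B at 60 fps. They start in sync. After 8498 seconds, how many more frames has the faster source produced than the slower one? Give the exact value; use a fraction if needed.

A emits 60000/1001 × 8498 = 72840000/143 frames; B emits 60 × 8498 = 509880.
Difference = 72840/143 frames (≈ 509.3706); B is ahead of A.

72840/143 frames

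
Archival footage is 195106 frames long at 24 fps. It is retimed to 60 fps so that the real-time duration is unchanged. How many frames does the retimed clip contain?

487765 frames

Target frames = source frames × (target rate / source rate) = 195106 × (60)/(24) = 195106 × 5/2 = 487765.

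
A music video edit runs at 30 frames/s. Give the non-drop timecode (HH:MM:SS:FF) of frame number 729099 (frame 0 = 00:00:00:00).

06:45:03:09

729099 ÷ 30 = 24303 full seconds, remainder 9 frames.
24303 s = 6 h 45 min 3 s.
Timecode: 06:45:03:09.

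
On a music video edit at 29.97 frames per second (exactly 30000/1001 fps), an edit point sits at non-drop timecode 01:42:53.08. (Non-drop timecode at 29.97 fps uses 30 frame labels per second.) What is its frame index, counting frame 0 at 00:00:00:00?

Total seconds to the label: (1 × 3600 + 42 × 60 + 53) = 6173.
Frame index = 6173 × 30 + 8 = 185198.

frame 185198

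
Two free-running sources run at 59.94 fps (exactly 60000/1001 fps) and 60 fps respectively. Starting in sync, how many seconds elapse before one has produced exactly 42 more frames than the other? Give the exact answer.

700.7 seconds

The gap grows by |60 − 60000/1001| = 60/1001 frames per second.
Time for a 42-frame gap: 42 ÷ (60/1001) = 700.7 s.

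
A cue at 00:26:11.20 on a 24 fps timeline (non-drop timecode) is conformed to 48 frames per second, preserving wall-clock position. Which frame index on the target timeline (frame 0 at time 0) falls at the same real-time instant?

frame 75448

Source frame index: (0×3600 + 26×60 + 11) × 24 + 20 = 37724.
Real time: 37724 / (24) = 9431/6 s.
Target frame: (9431/6) × (48) = 75448.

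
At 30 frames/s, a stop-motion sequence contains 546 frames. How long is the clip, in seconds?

18.2 seconds

Running time = 546 / (30) = 18.2 s.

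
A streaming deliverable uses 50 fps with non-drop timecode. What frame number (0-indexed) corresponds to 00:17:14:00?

frame 51700

Total seconds to the label: (0 × 3600 + 17 × 60 + 14) = 1034.
Frame index = 1034 × 50 + 0 = 51700.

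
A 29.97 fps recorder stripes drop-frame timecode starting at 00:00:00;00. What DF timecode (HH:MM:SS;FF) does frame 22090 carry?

00:12:17;02

Each 10-minute DF block holds 10 × 60 × 30 − 9 × 2 = 17982 frames. 22090 ÷ 17982 → 1 full block, remainder 4108.
Within the partial block the first minute is 1800 frames and each further minute 1798, so 2 further minute boundaries passed. Total skipped labels = 18 × 1 + 2 × 2 = 22.
Non-drop label index = 22090 + 22 = 22112; at 30 labels/s that is 00:12:17:02, i.e. DF 00:12:17;02.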